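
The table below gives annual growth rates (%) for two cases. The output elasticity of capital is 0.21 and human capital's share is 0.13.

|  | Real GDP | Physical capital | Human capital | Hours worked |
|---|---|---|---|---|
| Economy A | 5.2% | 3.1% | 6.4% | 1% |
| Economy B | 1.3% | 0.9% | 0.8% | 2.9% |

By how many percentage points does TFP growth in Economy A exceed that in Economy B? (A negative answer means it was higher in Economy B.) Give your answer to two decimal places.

3.96 percentage points

Labor's share = 1 − 0.21 − 0.13 = 0.66.
Economy A: TFP = 5.2 − 0.651 − 0.832 − 0.66 = 3.057%.
Economy B: TFP = 1.3 − 0.189 − 0.104 − 1.914 = -0.907%.
Difference = 3.057 − (-0.907) = 3.964 pp.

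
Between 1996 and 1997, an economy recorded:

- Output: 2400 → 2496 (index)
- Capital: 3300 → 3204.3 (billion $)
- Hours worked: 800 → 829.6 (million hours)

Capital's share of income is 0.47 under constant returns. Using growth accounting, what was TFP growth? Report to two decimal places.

TFP grew 3.40%.

Output growth = (2496 − 2400) / 2400 = 4%.
Capital growth = (3204.3 − 3300) / 3300 = -2.9%.
Hours worked growth = (829.6 − 800) / 800 = 3.7%.
Labor's share = 1 − 0.47 = 0.53.
Capital: 0.47 × (-2.9) = -1.363 pp.
Hours worked: 0.53 × 3.7 = 1.961 pp.
TFP growth = 4 − 0.598 = 3.402%.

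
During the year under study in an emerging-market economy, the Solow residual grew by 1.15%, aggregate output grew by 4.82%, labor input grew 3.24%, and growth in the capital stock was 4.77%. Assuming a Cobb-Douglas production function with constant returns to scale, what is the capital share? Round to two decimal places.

α = 0.28

gY = gA + α·gK + (1−α)·gL, so gY − gA − gL = α(gK − gL).
4.82 − 1.15 − 3.24 = α × (4.77 − 3.24).
0.43 = 1.53 α, so α = 0.281.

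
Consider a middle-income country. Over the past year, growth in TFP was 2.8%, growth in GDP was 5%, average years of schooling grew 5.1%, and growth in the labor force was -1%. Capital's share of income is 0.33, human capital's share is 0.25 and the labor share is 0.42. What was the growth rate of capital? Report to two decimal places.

Labor's share = 1 − 0.33 − 0.25 = 0.42.
gY = gA + 0.25×5.1 + 0.42×(-1) + 0.33×g.
0.33×g = 5 − 2.8 − 0.855 = 1.345.
g = 1.345 / 0.33 = 4.0758%.

Capital growth was 4.08%.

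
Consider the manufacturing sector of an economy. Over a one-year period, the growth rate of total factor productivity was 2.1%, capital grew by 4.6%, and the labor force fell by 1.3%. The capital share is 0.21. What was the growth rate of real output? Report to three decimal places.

Real output grew 2.039%.

Labor's share = 1 − 0.21 = 0.79.
Capital: 0.21 × 4.6 = 0.966 pp.
The labor force: 0.79 × (-1.3) = -1.027 pp.
Output growth = 2.1 + (-0.061) = 2.039%.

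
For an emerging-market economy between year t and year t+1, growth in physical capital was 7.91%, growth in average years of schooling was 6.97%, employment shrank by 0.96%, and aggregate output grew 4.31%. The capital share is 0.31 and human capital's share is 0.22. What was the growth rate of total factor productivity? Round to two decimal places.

Labor's share = 1 − 0.31 − 0.22 = 0.47.
Physical capital: 0.31 × 7.91 = 2.4521 pp.
Average years of schooling: 0.22 × 6.97 = 1.5334 pp.
Employment: 0.47 × (-0.96) = -0.4512 pp.
TFP growth = 4.31 − 3.5343 = 0.7757%.

Total factor productivity growth was 0.78%.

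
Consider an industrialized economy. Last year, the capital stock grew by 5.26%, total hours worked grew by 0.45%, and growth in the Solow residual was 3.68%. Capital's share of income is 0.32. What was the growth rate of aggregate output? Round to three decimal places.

Labor's share = 1 − 0.32 = 0.68.
The capital stock: 0.32 × 5.26 = 1.6832 pp.
Total hours worked: 0.68 × 0.45 = 0.306 pp.
Output growth = 3.68 + 1.9892 = 5.6692%.

Aggregate output growth was 5.669%.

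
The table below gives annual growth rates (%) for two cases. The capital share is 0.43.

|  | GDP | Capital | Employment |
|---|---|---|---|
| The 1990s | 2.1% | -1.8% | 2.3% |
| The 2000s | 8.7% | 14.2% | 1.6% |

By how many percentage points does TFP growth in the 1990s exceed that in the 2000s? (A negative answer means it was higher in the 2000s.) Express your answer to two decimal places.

-0.12 percentage points

Labor's share = 1 − 0.43 = 0.57.
The 1990s: TFP = 2.1 + 0.774 − 1.311 = 1.563%.
The 2000s: TFP = 8.7 − 6.106 − 0.912 = 1.682%.
Difference = 1.563 − (1.682) = -0.119 pp.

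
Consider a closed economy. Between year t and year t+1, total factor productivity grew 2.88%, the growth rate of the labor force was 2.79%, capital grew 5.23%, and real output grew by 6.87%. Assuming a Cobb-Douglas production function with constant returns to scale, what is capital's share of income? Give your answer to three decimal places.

α = 0.492

gY = gA + α·gK + (1−α)·gL, so gY − gA − gL = α(gK − gL).
6.87 − 2.88 − 2.79 = α × (5.23 − 2.79).
1.2 = 2.44 α, so α = 0.4918.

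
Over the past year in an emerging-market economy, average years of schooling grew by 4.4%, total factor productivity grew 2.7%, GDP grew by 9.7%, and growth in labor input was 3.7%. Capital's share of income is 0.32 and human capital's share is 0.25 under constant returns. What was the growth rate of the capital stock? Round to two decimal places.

Labor's share = 1 − 0.32 − 0.25 = 0.43.
gY = gA + 0.25×4.4 + 0.43×3.7 + 0.32×g.
0.32×g = 9.7 − 2.7 − 2.691 = 4.309.
g = 4.309 / 0.32 = 13.4656%.

13.47%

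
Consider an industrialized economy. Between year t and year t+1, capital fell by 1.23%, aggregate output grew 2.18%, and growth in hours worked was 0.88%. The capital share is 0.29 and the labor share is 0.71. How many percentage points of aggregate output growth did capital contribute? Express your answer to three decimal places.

Contribution = share × growth = 0.29 × (-1.23) = -0.3567 pp.

-0.357 percentage points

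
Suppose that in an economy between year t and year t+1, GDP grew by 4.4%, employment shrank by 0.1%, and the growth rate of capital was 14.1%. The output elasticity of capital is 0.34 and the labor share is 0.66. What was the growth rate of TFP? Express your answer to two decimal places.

Labor's share = 1 − 0.34 = 0.66.
Capital: 0.34 × 14.1 = 4.794 pp.
Employment: 0.66 × (-0.1) = -0.066 pp.
TFP growth = 4.4 − 4.728 = -0.328%.

-0.33%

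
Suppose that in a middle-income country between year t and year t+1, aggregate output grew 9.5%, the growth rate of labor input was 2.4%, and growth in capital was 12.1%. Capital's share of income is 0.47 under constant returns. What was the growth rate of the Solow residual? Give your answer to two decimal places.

2.54%

Labor's share = 1 − 0.47 = 0.53.
Capital: 0.47 × 12.1 = 5.687 pp.
Labor input: 0.53 × 2.4 = 1.272 pp.
TFP growth = 9.5 − 6.959 = 2.541%.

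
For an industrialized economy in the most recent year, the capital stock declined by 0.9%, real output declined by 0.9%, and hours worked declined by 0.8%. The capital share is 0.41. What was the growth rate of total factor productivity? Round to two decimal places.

Labor's share = 1 − 0.41 = 0.59.
The capital stock: 0.41 × (-0.9) = -0.369 pp.
Hours worked: 0.59 × (-0.8) = -0.472 pp.
TFP growth = -0.9 + 0.841 = -0.059%.

-0.06%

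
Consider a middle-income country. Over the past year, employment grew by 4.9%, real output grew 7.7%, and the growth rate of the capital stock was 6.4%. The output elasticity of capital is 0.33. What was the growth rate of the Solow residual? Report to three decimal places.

Labor's share = 1 − 0.33 = 0.67.
The capital stock: 0.33 × 6.4 = 2.112 pp.
Employment: 0.67 × 4.9 = 3.283 pp.
TFP growth = 7.7 − 5.395 = 2.305%.

2.305%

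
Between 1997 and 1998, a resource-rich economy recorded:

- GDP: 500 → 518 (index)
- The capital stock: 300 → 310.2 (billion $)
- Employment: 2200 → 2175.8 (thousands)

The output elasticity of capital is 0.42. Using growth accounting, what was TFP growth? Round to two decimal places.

GDP growth = (518 − 500) / 500 = 3.6%.
The capital stock growth = (310.2 − 300) / 300 = 3.4%.
Employment growth = (2175.8 − 2200) / 2200 = -1.1%.
Labor's share = 1 − 0.42 = 0.58.
The capital stock: 0.42 × 3.4 = 1.428 pp.
Employment: 0.58 × (-1.1) = -0.638 pp.
TFP growth = 3.6 − 0.79 = 2.81%.

2.81%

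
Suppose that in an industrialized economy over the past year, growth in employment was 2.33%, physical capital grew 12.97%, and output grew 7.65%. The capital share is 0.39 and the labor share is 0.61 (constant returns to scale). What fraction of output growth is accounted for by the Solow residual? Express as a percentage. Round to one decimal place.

The Solow residual accounted for 15.3% of growth.

Labor's share = 1 − 0.39 = 0.61.
Physical capital: 0.39 × 12.97 = 5.0583 pp.
Employment: 0.61 × 2.33 = 1.4213 pp.
TFP growth = 7.65 − 6.4796 = 1.1704%.
TFP share of growth = 1.1704 / 7.65 × 100 = 15.299%.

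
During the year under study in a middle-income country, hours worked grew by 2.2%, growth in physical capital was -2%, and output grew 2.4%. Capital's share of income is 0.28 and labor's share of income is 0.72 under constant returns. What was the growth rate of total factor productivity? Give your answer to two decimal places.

Labor's share = 1 − 0.28 = 0.72.
Physical capital: 0.28 × (-2) = -0.56 pp.
Hours worked: 0.72 × 2.2 = 1.584 pp.
TFP growth = 2.4 − 1.024 = 1.376%.

1.38%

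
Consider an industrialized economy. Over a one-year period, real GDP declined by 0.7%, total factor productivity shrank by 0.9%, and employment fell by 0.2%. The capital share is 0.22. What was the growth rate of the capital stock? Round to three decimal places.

Labor's share = 1 − 0.22 = 0.78.
gY = gA + 0.78×(-0.2) + 0.22×g.
0.22×g = -0.7 + 0.9 + 0.156 = 0.356.
g = 0.356 / 0.22 = 1.61818%.

The capital stock grew 1.618%.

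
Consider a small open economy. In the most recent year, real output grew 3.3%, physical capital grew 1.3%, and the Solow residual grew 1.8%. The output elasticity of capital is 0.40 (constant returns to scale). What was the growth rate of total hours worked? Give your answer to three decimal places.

1.633%

Labor's share = 1 − 0.4 = 0.6.
gY = gA + 0.4×1.3 + 0.6×g.
0.6×g = 3.3 − 1.8 − 0.52 = 0.98.
g = 0.98 / 0.6 = 1.63333%.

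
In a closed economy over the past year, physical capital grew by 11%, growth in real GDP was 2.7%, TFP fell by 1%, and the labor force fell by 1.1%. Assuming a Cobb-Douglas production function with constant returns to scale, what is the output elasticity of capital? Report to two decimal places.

The output elasticity of capital is 0.40.

gY = gA + α·gK + (1−α)·gL, so gY − gA − gL = α(gK − gL).
2.7 + 1 + 1.1 = α × (11 − (-1.1)).
4.8 = 12.1 α, so α = 0.3967.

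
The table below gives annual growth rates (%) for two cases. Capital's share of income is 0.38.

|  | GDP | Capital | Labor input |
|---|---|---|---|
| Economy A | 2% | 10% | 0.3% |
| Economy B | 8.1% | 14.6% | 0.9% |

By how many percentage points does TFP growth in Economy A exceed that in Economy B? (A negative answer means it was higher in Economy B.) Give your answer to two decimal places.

Labor's share = 1 − 0.38 = 0.62.
Economy A: TFP = 2 − 3.8 − 0.186 = -1.986%.
Economy B: TFP = 8.1 − 5.548 − 0.558 = 1.994%.
Difference = -1.986 − (1.994) = -3.98 pp.

-3.98 percentage points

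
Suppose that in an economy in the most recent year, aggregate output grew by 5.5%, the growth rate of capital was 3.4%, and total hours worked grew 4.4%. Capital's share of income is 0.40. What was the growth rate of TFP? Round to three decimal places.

1.500%

Labor's share = 1 − 0.4 = 0.6.
Capital: 0.4 × 3.4 = 1.36 pp.
Total hours worked: 0.6 × 4.4 = 2.64 pp.
TFP growth = 5.5 − 4 = 1.5%.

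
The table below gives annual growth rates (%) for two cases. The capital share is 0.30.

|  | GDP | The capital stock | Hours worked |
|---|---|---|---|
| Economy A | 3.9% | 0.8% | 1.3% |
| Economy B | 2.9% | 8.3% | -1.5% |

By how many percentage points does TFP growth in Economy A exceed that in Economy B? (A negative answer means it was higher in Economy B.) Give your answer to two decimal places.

Labor's share = 1 − 0.3 = 0.7.
Economy A: TFP = 3.9 − 0.24 − 0.91 = 2.75%.
Economy B: TFP = 2.9 − 2.49 + 1.05 = 1.46%.
Difference = 2.75 − (1.46) = 1.29 pp.

1.29 percentage points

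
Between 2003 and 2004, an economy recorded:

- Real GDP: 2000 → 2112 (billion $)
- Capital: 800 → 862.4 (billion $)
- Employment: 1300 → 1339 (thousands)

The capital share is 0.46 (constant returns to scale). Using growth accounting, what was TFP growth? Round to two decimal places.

Real GDP growth = (2112 − 2000) / 2000 = 5.6%.
Capital growth = (862.4 − 800) / 800 = 7.8%.
Employment growth = (1339 − 1300) / 1300 = 3%.
Labor's share = 1 − 0.46 = 0.54.
Capital: 0.46 × 7.8 = 3.588 pp.
Employment: 0.54 × 3 = 1.62 pp.
TFP growth = 5.6 − 5.208 = 0.392%.

0.39%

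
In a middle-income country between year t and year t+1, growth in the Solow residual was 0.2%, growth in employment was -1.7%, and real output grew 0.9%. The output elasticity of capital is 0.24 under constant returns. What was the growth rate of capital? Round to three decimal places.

8.300%

Labor's share = 1 − 0.24 = 0.76.
gY = gA + 0.76×(-1.7) + 0.24×g.
0.24×g = 0.9 − 0.2 + 1.292 = 1.992.
g = 1.992 / 0.24 = 8.3%.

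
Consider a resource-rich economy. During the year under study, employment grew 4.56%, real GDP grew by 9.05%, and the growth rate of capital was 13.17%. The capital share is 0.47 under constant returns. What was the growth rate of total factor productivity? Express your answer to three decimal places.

Labor's share = 1 − 0.47 = 0.53.
Capital: 0.47 × 13.17 = 6.1899 pp.
Employment: 0.53 × 4.56 = 2.4168 pp.
TFP growth = 9.05 − 8.6067 = 0.4433%.

Total factor productivity growth was 0.443%.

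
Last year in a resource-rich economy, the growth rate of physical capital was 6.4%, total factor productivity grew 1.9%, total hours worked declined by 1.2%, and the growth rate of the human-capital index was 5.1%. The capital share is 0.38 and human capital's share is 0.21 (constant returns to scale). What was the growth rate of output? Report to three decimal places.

Labor's share = 1 − 0.38 − 0.21 = 0.41.
Physical capital: 0.38 × 6.4 = 2.432 pp.
The human-capital index: 0.21 × 5.1 = 1.071 pp.
Total hours worked: 0.41 × (-1.2) = -0.492 pp.
Output growth = 1.9 + 3.011 = 4.911%.

4.911%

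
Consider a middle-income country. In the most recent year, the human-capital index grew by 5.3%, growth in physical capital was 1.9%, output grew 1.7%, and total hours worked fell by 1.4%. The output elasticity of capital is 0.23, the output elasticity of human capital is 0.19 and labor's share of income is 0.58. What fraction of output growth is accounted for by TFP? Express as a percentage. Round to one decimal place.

Labor's share = 1 − 0.23 − 0.19 = 0.58.
Physical capital: 0.23 × 1.9 = 0.437 pp.
The human-capital index: 0.19 × 5.3 = 1.007 pp.
Total hours worked: 0.58 × (-1.4) = -0.812 pp.
TFP growth = 1.7 − 0.632 = 1.068%.
TFP share of growth = 1.068 / 1.7 × 100 = 62.824%.

62.8%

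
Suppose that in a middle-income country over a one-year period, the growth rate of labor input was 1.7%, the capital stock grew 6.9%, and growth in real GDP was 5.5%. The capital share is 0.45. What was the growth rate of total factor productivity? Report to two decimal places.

Labor's share = 1 − 0.45 = 0.55.
The capital stock: 0.45 × 6.9 = 3.105 pp.
Labor input: 0.55 × 1.7 = 0.935 pp.
TFP growth = 5.5 − 4.04 = 1.46%.

1.46%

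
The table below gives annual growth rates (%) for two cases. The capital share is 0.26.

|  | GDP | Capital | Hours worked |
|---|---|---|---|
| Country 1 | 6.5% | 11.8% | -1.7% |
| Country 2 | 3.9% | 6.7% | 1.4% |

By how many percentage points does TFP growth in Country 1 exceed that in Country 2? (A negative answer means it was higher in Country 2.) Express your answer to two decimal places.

3.57 percentage points

Labor's share = 1 − 0.26 = 0.74.
Country 1: TFP = 6.5 − 3.068 + 1.258 = 4.69%.
Country 2: TFP = 3.9 − 1.742 − 1.036 = 1.122%.
Difference = 4.69 − (1.122) = 3.568 pp.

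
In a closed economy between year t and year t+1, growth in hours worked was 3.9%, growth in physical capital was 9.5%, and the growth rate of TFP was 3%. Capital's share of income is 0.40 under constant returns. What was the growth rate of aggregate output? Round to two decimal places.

9.14%

Labor's share = 1 − 0.4 = 0.6.
Physical capital: 0.4 × 9.5 = 3.8 pp.
Hours worked: 0.6 × 3.9 = 2.34 pp.
Output growth = 3 + 6.14 = 9.14%.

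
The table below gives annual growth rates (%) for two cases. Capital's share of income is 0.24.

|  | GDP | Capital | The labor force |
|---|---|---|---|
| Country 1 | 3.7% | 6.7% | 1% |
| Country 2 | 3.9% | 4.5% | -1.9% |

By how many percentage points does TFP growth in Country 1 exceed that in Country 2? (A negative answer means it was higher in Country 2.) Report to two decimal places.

-2.93 percentage points

Labor's share = 1 − 0.24 = 0.76.
Country 1: TFP = 3.7 − 1.608 − 0.76 = 1.332%.
Country 2: TFP = 3.9 − 1.08 + 1.444 = 4.264%.
Difference = 1.332 − (4.264) = -2.932 pp.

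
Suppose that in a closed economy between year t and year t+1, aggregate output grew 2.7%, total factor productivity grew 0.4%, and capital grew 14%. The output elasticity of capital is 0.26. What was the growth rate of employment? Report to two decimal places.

Labor's share = 1 − 0.26 = 0.74.
gY = gA + 0.26×14 + 0.74×g.
0.74×g = 2.7 − 0.4 − 3.64 = -1.34.
g = -1.34 / 0.74 = -1.8108%.

-1.81%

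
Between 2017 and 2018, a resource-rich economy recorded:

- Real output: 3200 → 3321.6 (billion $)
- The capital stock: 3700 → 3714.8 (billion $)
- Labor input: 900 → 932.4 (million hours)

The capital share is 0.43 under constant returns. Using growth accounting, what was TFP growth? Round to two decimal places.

TFP growth was 1.58%.

Real output growth = (3321.6 − 3200) / 3200 = 3.8%.
The capital stock growth = (3714.8 − 3700) / 3700 = 0.4%.
Labor input growth = (932.4 − 900) / 900 = 3.6%.
Labor's share = 1 − 0.43 = 0.57.
The capital stock: 0.43 × 0.4 = 0.172 pp.
Labor input: 0.57 × 3.6 = 2.052 pp.
TFP growth = 3.8 − 2.224 = 1.576%.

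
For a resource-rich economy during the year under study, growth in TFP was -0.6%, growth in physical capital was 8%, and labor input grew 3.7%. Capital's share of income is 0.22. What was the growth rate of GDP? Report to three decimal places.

4.046%

Labor's share = 1 − 0.22 = 0.78.
Physical capital: 0.22 × 8 = 1.76 pp.
Labor input: 0.78 × 3.7 = 2.886 pp.
Output growth = -0.6 + 4.646 = 4.046%.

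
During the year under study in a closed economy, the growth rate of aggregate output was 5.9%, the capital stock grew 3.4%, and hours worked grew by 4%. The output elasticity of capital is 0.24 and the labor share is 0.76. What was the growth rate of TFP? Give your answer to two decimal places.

2.04%

Labor's share = 1 − 0.24 = 0.76.
The capital stock: 0.24 × 3.4 = 0.816 pp.
Hours worked: 0.76 × 4 = 3.04 pp.
TFP growth = 5.9 − 3.856 = 2.044%.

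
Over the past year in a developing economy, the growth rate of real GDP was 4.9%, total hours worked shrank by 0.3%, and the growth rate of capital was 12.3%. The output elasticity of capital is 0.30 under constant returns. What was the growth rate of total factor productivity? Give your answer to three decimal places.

1.420%

Labor's share = 1 − 0.3 = 0.7.
Capital: 0.3 × 12.3 = 3.69 pp.
Total hours worked: 0.7 × (-0.3) = -0.21 pp.
TFP growth = 4.9 − 3.48 = 1.42%.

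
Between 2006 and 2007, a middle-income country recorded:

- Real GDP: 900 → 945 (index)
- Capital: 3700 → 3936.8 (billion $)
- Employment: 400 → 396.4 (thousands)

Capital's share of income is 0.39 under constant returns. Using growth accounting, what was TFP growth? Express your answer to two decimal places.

3.05%

Real GDP growth = (945 − 900) / 900 = 5%.
Capital growth = (3936.8 − 3700) / 3700 = 6.4%.
Employment growth = (396.4 − 400) / 400 = -0.9%.
Labor's share = 1 − 0.39 = 0.61.
Capital: 0.39 × 6.4 = 2.496 pp.
Employment: 0.61 × (-0.9) = -0.549 pp.
TFP growth = 5 − 1.947 = 3.053%.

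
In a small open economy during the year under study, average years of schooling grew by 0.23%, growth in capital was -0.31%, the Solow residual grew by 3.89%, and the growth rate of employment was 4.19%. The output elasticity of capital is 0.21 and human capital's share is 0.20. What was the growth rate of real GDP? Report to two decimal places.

6.34%

Labor's share = 1 − 0.21 − 0.2 = 0.59.
Capital: 0.21 × (-0.31) = -0.0651 pp.
Average years of schooling: 0.2 × 0.23 = 0.046 pp.
Employment: 0.59 × 4.19 = 2.4721 pp.
Output growth = 3.89 + 2.453 = 6.343%.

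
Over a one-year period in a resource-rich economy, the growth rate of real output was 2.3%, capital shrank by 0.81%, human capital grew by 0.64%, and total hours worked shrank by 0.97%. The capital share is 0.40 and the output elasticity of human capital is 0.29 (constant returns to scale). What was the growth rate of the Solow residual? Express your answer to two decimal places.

Labor's share = 1 − 0.4 − 0.29 = 0.31.
Capital: 0.4 × (-0.81) = -0.324 pp.
Human capital: 0.29 × 0.64 = 0.1856 pp.
Total hours worked: 0.31 × (-0.97) = -0.3007 pp.
TFP growth = 2.3 + 0.4391 = 2.7391%.

2.74%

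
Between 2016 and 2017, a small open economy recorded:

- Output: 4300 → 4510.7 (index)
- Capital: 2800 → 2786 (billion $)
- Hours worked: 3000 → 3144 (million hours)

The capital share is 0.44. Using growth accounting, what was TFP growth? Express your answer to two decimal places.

TFP growth was 2.43%.

Output growth = (4510.7 − 4300) / 4300 = 4.9%.
Capital growth = (2786 − 2800) / 2800 = -0.5%.
Hours worked growth = (3144 − 3000) / 3000 = 4.8%.
Labor's share = 1 − 0.44 = 0.56.
Capital: 0.44 × (-0.5) = -0.22 pp.
Hours worked: 0.56 × 4.8 = 2.688 pp.
TFP growth = 4.9 − 2.468 = 2.432%.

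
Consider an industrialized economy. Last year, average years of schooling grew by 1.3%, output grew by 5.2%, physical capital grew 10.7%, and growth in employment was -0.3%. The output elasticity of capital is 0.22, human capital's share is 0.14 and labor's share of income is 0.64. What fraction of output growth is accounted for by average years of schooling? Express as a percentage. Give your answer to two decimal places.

Average years of schooling contributed 0.14 × 1.3 = 0.182 pp.
Share of growth = 0.182 / 5.2 × 100 = 3.5%.

3.50%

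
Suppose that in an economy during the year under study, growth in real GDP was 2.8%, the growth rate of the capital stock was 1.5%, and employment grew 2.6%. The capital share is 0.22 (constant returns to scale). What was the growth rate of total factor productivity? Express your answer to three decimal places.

0.442%

Labor's share = 1 − 0.22 = 0.78.
The capital stock: 0.22 × 1.5 = 0.33 pp.
Employment: 0.78 × 2.6 = 2.028 pp.
TFP growth = 2.8 − 2.358 = 0.442%.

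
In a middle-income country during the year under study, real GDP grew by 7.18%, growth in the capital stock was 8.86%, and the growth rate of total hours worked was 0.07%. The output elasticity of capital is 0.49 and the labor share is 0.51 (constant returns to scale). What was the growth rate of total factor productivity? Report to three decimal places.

2.803%

Labor's share = 1 − 0.49 = 0.51.
The capital stock: 0.49 × 8.86 = 4.3414 pp.
Total hours worked: 0.51 × 0.07 = 0.0357 pp.
TFP growth = 7.18 − 4.3771 = 2.8029%.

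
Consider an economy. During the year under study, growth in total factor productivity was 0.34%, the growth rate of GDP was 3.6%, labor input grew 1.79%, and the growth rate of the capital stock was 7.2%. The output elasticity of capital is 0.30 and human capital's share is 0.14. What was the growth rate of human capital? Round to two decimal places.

Human capital grew 0.70%.

Labor's share = 1 − 0.3 − 0.14 = 0.56.
gY = gA + 0.3×7.2 + 0.56×1.79 + 0.14×g.
0.14×g = 3.6 − 0.34 − 3.1624 = 0.0976.
g = 0.0976 / 0.14 = 0.6971%.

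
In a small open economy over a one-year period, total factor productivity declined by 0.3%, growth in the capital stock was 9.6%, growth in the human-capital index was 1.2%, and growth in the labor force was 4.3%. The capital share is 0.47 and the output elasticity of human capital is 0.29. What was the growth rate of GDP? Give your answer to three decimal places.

GDP grew 5.592%.

Labor's share = 1 − 0.47 − 0.29 = 0.24.
The capital stock: 0.47 × 9.6 = 4.512 pp.
The human-capital index: 0.29 × 1.2 = 0.348 pp.
The labor force: 0.24 × 4.3 = 1.032 pp.
Output growth = -0.3 + 5.892 = 5.592%.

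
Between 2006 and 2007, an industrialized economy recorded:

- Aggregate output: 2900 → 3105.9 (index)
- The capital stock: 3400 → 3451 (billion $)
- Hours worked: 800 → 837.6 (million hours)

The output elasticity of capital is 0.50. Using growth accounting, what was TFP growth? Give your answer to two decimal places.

4.00%

Aggregate output growth = (3105.9 − 2900) / 2900 = 7.1%.
The capital stock growth = (3451 − 3400) / 3400 = 1.5%.
Hours worked growth = (837.6 − 800) / 800 = 4.7%.
Labor's share = 1 − 0.5 = 0.5.
The capital stock: 0.5 × 1.5 = 0.75 pp.
Hours worked: 0.5 × 4.7 = 2.35 pp.
TFP growth = 7.1 − 3.1 = 4%.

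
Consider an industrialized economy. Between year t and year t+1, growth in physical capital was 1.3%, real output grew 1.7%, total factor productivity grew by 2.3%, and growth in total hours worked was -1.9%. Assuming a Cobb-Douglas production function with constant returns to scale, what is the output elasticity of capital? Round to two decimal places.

The output elasticity of capital is 0.41.

gY = gA + α·gK + (1−α)·gL, so gY − gA − gL = α(gK − gL).
1.7 − 2.3 + 1.9 = α × (1.3 − (-1.9)).
1.3 = 3.2 α, so α = 0.4063.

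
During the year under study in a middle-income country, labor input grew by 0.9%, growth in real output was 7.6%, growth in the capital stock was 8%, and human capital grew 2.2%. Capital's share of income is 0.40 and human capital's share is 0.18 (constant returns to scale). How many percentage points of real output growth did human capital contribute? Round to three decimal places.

0.396

Contribution = share × growth = 0.18 × 2.2 = 0.396 pp.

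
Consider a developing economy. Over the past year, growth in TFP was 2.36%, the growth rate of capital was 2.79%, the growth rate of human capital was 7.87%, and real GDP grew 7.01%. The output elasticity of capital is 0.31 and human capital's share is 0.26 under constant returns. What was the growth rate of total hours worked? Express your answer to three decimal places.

Labor's share = 1 − 0.31 − 0.26 = 0.43.
gY = gA + 0.31×2.79 + 0.26×7.87 + 0.43×g.
0.43×g = 7.01 − 2.36 − 2.9111 = 1.7389.
g = 1.7389 / 0.43 = 4.04395%.

Total hours worked grew 4.044%.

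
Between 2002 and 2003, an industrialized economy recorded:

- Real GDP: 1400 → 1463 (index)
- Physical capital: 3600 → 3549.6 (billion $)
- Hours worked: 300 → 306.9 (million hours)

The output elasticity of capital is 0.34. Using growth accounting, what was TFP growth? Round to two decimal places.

Real GDP growth = (1463 − 1400) / 1400 = 4.5%.
Physical capital growth = (3549.6 − 3600) / 3600 = -1.4%.
Hours worked growth = (306.9 − 300) / 300 = 2.3%.
Labor's share = 1 − 0.34 = 0.66.
Physical capital: 0.34 × (-1.4) = -0.476 pp.
Hours worked: 0.66 × 2.3 = 1.518 pp.
TFP growth = 4.5 − 1.042 = 3.458%.

3.46%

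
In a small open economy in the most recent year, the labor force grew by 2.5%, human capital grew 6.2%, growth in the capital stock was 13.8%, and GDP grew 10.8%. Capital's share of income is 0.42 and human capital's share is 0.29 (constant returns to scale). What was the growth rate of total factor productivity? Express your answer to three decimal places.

Total factor productivity grew 2.481%.

Labor's share = 1 − 0.42 − 0.29 = 0.29.
The capital stock: 0.42 × 13.8 = 5.796 pp.
Human capital: 0.29 × 6.2 = 1.798 pp.
The labor force: 0.29 × 2.5 = 0.725 pp.
TFP growth = 10.8 − 8.319 = 2.481%.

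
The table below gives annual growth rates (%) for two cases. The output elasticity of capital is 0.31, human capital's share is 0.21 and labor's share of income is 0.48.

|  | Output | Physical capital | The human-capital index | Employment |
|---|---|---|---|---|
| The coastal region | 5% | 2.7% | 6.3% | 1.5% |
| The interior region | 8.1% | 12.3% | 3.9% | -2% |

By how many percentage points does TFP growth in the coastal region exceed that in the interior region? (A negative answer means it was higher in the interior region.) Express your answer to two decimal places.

-2.31 percentage points

Labor's share = 1 − 0.31 − 0.21 = 0.48.
The coastal region: TFP = 5 − 0.837 − 1.323 − 0.72 = 2.12%.
The interior region: TFP = 8.1 − 3.813 − 0.819 + 0.96 = 4.428%.
Difference = 2.12 − (4.428) = -2.308 pp.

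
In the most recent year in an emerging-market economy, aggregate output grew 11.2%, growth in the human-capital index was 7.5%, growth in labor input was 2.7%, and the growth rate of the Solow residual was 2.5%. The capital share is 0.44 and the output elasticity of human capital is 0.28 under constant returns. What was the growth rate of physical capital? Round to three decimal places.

Physical capital grew 13.282%.

Labor's share = 1 − 0.44 − 0.28 = 0.28.
gY = gA + 0.28×7.5 + 0.28×2.7 + 0.44×g.
0.44×g = 11.2 − 2.5 − 2.856 = 5.844.
g = 5.844 / 0.44 = 13.28182%.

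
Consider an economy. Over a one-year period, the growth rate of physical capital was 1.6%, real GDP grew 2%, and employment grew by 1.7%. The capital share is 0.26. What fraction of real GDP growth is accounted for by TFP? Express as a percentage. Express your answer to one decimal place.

16.3%

Labor's share = 1 − 0.26 = 0.74.
Physical capital: 0.26 × 1.6 = 0.416 pp.
Employment: 0.74 × 1.7 = 1.258 pp.
TFP growth = 2 − 1.674 = 0.326%.
TFP share of growth = 0.326 / 2 × 100 = 16.3%.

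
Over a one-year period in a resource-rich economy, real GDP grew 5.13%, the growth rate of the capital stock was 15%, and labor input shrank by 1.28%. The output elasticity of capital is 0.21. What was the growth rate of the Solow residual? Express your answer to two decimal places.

The Solow residual growth was 2.99%.

Labor's share = 1 − 0.21 = 0.79.
The capital stock: 0.21 × 15 = 3.15 pp.
Labor input: 0.79 × (-1.28) = -1.0112 pp.
TFP growth = 5.13 − 2.1388 = 2.9912%.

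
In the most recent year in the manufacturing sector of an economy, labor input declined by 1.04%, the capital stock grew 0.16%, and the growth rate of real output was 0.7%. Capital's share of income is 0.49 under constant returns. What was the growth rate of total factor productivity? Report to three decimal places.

1.152%

Labor's share = 1 − 0.49 = 0.51.
The capital stock: 0.49 × 0.16 = 0.0784 pp.
Labor input: 0.51 × (-1.04) = -0.5304 pp.
TFP growth = 0.7 + 0.452 = 1.152%.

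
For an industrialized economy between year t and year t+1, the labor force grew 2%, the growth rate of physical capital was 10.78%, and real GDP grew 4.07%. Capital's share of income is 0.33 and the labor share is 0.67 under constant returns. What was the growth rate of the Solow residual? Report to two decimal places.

-0.83%

Labor's share = 1 − 0.33 = 0.67.
Physical capital: 0.33 × 10.78 = 3.5574 pp.
The labor force: 0.67 × 2 = 1.34 pp.
TFP growth = 4.07 − 4.8974 = -0.8274%.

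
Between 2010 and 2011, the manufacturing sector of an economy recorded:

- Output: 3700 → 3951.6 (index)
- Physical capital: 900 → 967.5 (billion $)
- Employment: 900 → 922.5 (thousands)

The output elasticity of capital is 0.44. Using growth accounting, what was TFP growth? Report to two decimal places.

2.10%

Output growth = (3951.6 − 3700) / 3700 = 6.8%.
Physical capital growth = (967.5 − 900) / 900 = 7.5%.
Employment growth = (922.5 − 900) / 900 = 2.5%.
Labor's share = 1 − 0.44 = 0.56.
Physical capital: 0.44 × 7.5 = 3.3 pp.
Employment: 0.56 × 2.5 = 1.4 pp.
TFP growth = 6.8 − 4.7 = 2.1%.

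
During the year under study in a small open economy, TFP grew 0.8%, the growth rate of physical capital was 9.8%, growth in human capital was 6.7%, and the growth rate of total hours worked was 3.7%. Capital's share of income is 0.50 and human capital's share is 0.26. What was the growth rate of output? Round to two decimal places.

8.33%

Labor's share = 1 − 0.5 − 0.26 = 0.24.
Physical capital: 0.5 × 9.8 = 4.9 pp.
Human capital: 0.26 × 6.7 = 1.742 pp.
Total hours worked: 0.24 × 3.7 = 0.888 pp.
Output growth = 0.8 + 7.53 = 8.33%.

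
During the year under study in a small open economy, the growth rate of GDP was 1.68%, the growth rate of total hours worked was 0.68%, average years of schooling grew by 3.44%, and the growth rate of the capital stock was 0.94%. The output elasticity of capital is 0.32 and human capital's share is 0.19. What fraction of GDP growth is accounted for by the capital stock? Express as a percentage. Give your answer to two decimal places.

The capital stock contributed 0.32 × 0.94 = 0.3008 pp.
Share of growth = 0.3008 / 1.68 × 100 = 17.9048%.

17.90%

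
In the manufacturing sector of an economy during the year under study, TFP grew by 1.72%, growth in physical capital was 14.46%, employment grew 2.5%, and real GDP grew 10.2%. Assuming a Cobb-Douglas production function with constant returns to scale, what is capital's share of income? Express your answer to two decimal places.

0.50

gY = gA + α·gK + (1−α)·gL, so gY − gA − gL = α(gK − gL).
10.2 − 1.72 − 2.5 = α × (14.46 − 2.5).
5.98 = 11.96 α, so α = 0.5.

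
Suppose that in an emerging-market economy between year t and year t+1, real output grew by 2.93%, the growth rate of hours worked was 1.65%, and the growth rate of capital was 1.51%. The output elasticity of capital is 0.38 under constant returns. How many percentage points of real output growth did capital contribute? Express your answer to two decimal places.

0.57

Contribution = share × growth = 0.38 × 1.51 = 0.5738 pp.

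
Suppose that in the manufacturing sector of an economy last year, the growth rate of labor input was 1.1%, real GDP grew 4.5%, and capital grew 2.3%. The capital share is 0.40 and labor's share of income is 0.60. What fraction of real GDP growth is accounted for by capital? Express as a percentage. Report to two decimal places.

20.44%

Capital contributed 0.4 × 2.3 = 0.92 pp.
Share of growth = 0.92 / 4.5 × 100 = 20.4444%.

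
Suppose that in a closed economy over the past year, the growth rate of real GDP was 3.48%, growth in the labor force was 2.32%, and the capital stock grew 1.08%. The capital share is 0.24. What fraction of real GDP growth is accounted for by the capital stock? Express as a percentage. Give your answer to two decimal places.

The capital stock contributed 0.24 × 1.08 = 0.2592 pp.
Share of growth = 0.2592 / 3.48 × 100 = 7.4483%.

The capital stock accounted for 7.45% of growth.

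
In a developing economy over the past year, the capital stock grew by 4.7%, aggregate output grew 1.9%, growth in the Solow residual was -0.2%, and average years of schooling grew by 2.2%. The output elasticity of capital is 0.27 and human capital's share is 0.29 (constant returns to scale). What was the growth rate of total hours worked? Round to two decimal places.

Labor's share = 1 − 0.27 − 0.29 = 0.44.
gY = gA + 0.27×4.7 + 0.29×2.2 + 0.44×g.
0.44×g = 1.9 + 0.2 − 1.907 = 0.193.
g = 0.193 / 0.44 = 0.4386%.

Total hours worked growth was 0.44%.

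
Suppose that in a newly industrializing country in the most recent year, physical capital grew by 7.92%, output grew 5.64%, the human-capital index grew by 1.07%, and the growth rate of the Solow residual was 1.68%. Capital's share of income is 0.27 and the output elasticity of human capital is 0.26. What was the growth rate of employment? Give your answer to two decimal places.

Labor's share = 1 − 0.27 − 0.26 = 0.47.
gY = gA + 0.27×7.92 + 0.26×1.07 + 0.47×g.
0.47×g = 5.64 − 1.68 − 2.4166 = 1.5434.
g = 1.5434 / 0.47 = 3.2838%.

3.28%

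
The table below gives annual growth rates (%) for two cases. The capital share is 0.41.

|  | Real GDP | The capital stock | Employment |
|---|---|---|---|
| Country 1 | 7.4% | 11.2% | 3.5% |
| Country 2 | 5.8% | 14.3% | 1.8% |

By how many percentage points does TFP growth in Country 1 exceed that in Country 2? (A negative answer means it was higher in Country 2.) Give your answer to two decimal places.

Labor's share = 1 − 0.41 = 0.59.
Country 1: TFP = 7.4 − 4.592 − 2.065 = 0.743%.
Country 2: TFP = 5.8 − 5.863 − 1.062 = -1.125%.
Difference = 0.743 − (-1.125) = 1.868 pp.

1.87 percentage points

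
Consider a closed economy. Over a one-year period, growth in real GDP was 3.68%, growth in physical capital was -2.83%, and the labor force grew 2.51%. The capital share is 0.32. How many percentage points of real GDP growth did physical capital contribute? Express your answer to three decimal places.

-0.906

Contribution = share × growth = 0.32 × (-2.83) = -0.9056 pp.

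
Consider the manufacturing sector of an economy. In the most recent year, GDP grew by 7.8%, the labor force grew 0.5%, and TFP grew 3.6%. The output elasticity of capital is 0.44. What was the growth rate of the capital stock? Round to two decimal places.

8.91%

Labor's share = 1 − 0.44 = 0.56.
gY = gA + 0.56×0.5 + 0.44×g.
0.44×g = 7.8 − 3.6 − 0.28 = 3.92.
g = 3.92 / 0.44 = 8.9091%.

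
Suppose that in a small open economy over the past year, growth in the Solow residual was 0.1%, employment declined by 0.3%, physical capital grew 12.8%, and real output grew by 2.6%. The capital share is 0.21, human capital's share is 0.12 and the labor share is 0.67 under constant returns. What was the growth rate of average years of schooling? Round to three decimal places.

Average years of schooling growth was 0.108%.

Labor's share = 1 − 0.21 − 0.12 = 0.67.
gY = gA + 0.21×12.8 + 0.67×(-0.3) + 0.12×g.
0.12×g = 2.6 − 0.1 − 2.487 = 0.013.
g = 0.013 / 0.12 = 0.10833%.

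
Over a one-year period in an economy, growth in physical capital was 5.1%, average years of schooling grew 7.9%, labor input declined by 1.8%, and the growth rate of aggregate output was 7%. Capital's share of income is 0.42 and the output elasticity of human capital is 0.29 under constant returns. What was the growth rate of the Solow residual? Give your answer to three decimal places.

Labor's share = 1 − 0.42 − 0.29 = 0.29.
Physical capital: 0.42 × 5.1 = 2.142 pp.
Average years of schooling: 0.29 × 7.9 = 2.291 pp.
Labor input: 0.29 × (-1.8) = -0.522 pp.
TFP growth = 7 − 3.911 = 3.089%.

3.089%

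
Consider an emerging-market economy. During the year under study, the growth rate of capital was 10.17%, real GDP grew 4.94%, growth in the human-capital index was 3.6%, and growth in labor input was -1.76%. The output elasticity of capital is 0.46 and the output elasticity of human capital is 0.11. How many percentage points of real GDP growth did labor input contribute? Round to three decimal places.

-0.757

Labor's share = 1 − 0.46 − 0.11 = 0.43.
Contribution = share × growth = 0.43 × (-1.76) = -0.7568 pp.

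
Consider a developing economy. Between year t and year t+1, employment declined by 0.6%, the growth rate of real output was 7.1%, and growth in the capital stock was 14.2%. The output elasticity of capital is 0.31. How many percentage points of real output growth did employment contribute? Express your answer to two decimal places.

Labor's share = 1 − 0.31 = 0.69.
Contribution = share × growth = 0.69 × (-0.6) = -0.414 pp.

-0.41 pp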